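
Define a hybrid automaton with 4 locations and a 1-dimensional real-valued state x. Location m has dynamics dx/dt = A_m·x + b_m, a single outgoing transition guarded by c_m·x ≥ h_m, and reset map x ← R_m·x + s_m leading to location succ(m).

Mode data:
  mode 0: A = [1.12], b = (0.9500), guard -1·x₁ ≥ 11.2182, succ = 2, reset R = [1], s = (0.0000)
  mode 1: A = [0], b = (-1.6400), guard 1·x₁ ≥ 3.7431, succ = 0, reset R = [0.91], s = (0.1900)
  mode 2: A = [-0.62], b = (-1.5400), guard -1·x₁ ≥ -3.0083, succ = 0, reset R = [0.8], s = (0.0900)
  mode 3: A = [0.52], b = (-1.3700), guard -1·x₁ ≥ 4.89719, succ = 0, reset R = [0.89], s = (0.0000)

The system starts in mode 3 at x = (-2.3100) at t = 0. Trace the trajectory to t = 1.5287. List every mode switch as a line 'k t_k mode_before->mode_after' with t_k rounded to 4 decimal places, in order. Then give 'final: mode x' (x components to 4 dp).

1 0.8093 3->0
final: 0 -8.7054

Mode 3: guard c·x = 4.8972 hit at Δt = 0.8093 (t = 0.8093), x⁻ = (-4.8972) → reset → x⁺ = (-4.3585), jump to mode 0
Mode 0: flow for 0.7194 to horizon, guard not reached → x = (-8.7054)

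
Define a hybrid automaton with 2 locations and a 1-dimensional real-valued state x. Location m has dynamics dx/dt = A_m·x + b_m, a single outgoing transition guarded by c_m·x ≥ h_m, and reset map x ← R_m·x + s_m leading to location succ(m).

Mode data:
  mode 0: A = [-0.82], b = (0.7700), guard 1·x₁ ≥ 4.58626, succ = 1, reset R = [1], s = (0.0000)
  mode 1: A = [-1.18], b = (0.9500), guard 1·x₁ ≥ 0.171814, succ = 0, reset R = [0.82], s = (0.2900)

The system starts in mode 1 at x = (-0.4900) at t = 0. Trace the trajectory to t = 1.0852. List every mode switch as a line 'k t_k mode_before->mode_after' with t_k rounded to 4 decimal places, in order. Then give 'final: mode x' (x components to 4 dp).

Mode 1: guard c·x = 0.1718 hit at Δt = 0.6063 (t = 0.6063), x⁻ = (0.1718) → reset → x⁺ = (0.4309), jump to mode 0
Mode 0: flow for 0.4789 to horizon, guard not reached → x = (0.5959)

1 0.6063 1->0
final: 0 0.5959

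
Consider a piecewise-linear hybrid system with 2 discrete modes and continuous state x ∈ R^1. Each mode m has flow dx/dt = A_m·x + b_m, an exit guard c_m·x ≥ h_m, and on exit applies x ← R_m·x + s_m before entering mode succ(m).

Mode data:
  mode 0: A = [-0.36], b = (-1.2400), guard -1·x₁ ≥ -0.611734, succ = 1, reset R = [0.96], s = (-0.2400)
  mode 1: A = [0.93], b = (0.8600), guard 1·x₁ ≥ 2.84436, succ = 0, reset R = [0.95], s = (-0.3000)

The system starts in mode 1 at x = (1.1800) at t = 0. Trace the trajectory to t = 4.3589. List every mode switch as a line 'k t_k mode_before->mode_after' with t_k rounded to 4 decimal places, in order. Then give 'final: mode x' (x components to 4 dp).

Mode 1: guard c·x = 2.8444 hit at Δt = 0.6265 (t = 0.6265), x⁻ = (2.8444) → reset → x⁺ = (2.4021), jump to mode 0
Mode 0: guard c·x = -0.6117 hit at Δt = 1.0156 (t = 1.6421), x⁻ = (0.6117) → reset → x⁺ = (0.3473), jump to mode 1
Mode 1: guard c·x = 2.8444 hit at Δt = 1.1680 (t = 2.8101), x⁻ = (2.8444) → reset → x⁺ = (2.4021), jump to mode 0
Mode 0: guard c·x = -0.6117 hit at Δt = 1.0156 (t = 3.8257), x⁻ = (0.6117) → reset → x⁺ = (0.3473), jump to mode 1
Mode 1: flow for 0.5332 to horizon, guard not reached → x = (1.1638)

1 0.6265 1->0
2 1.6421 0->1
3 2.8101 1->0
4 3.8257 0->1
final: 1 1.1638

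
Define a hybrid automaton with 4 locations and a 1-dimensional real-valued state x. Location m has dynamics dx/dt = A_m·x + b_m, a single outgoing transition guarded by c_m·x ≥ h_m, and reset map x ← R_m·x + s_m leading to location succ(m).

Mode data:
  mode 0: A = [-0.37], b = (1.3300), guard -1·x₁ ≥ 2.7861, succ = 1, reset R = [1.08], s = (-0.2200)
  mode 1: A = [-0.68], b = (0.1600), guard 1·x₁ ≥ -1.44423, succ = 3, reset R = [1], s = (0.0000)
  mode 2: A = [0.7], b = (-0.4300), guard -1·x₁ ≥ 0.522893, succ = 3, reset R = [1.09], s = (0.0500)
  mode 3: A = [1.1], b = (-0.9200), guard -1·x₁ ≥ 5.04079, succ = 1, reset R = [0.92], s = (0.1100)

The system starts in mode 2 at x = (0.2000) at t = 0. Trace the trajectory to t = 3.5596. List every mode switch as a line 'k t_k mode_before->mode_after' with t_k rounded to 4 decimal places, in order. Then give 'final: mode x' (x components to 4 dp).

Mode 2: guard c·x = 0.5229 hit at Δt = 1.4425 (t = 1.4425), x⁻ = (-0.5229) → reset → x⁺ = (-0.5200), jump to mode 3
Mode 3: guard c·x = 5.0408 hit at Δt = 1.3330 (t = 2.7755), x⁻ = (-5.0408) → reset → x⁺ = (-4.5275), jump to mode 1
Mode 1: flow for 0.7841 to horizon, guard not reached → x = (-2.5592)

1 1.4425 2->3
2 2.7755 3->1
final: 1 -2.5592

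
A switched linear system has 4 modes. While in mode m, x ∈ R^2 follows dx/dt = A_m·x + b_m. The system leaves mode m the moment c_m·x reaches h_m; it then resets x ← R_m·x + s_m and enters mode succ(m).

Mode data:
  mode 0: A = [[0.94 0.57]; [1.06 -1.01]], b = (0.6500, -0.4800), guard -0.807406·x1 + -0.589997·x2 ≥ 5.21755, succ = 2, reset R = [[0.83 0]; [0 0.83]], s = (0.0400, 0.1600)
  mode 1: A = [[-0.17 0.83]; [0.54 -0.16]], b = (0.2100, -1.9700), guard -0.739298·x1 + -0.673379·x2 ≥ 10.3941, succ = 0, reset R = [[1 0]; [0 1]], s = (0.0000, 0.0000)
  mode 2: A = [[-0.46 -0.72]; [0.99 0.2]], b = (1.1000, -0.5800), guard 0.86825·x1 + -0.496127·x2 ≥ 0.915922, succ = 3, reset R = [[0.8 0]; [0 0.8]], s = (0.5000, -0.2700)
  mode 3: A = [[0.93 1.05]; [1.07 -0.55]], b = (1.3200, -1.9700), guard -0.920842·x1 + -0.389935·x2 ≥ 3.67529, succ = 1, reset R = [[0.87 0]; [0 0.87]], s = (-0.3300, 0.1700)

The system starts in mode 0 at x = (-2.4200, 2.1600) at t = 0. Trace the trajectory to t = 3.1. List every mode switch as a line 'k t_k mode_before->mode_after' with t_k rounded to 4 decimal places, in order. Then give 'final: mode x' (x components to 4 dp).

1 1.0466 0->2
2 1.7028 2->3
3 2.1747 3->1
final: 1 -5.1902 -6.2966

Mode 0: guard c·x = 5.2176 hit at Δt = 1.0466 (t = 1.0466), x⁻ = (-5.0145, -1.9810) → reset → x⁺ = (-4.1221, -1.4842), jump to mode 2
Mode 2: guard c·x = 0.9159 hit at Δt = 0.6562 (t = 1.7028), x⁻ = (-1.2287, -3.9965) → reset → x⁺ = (-0.4830, -3.4672), jump to mode 3
Mode 3: guard c·x = 3.6753 hit at Δt = 0.4719 (t = 2.1747), x⁻ = (-2.2631, -4.0811) → reset → x⁺ = (-2.2989, -3.3806), jump to mode 1
Mode 1: flow for 0.9253 to horizon, guard not reached → x = (-5.1902, -6.2966)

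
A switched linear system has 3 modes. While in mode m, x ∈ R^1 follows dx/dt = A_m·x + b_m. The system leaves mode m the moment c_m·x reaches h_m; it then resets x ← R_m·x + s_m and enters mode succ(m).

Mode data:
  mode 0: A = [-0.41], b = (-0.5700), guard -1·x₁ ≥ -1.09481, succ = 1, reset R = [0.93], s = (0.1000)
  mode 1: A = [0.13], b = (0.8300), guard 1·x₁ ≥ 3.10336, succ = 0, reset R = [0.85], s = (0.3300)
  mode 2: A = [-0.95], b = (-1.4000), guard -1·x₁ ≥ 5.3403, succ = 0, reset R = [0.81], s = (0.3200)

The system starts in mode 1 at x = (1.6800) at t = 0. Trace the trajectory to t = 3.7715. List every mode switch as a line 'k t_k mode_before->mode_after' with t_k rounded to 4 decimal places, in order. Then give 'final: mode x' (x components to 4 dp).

1 1.2503 1->0
2 2.6204 0->1
final: 1 2.3293

Mode 1: guard c·x = 3.1034 hit at Δt = 1.2503 (t = 1.2503), x⁻ = (3.1034) → reset → x⁺ = (2.9679), jump to mode 0
Mode 0: guard c·x = -1.0948 hit at Δt = 1.3701 (t = 2.6204), x⁻ = (1.0948) → reset → x⁺ = (1.1182), jump to mode 1
Mode 1: flow for 1.1511 to horizon, guard not reached → x = (2.3293)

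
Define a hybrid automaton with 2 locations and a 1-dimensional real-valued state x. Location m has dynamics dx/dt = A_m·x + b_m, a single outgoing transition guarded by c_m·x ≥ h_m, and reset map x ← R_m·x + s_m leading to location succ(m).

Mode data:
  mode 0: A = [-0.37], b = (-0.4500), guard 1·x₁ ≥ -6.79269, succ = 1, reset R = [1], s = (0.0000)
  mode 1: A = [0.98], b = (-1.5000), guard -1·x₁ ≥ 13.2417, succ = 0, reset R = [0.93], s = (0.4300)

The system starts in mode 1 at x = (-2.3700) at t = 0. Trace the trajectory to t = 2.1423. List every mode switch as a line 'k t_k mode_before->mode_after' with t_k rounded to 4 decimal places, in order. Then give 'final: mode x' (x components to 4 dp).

Mode 1: guard c·x = 13.2417 hit at Δt = 1.3588 (t = 1.3588), x⁻ = (-13.2417) → reset → x⁺ = (-11.8848), jump to mode 0
Mode 0: flow for 0.7835 to horizon, guard not reached → x = (-9.1999)

1 1.3588 1->0
final: 0 -9.1999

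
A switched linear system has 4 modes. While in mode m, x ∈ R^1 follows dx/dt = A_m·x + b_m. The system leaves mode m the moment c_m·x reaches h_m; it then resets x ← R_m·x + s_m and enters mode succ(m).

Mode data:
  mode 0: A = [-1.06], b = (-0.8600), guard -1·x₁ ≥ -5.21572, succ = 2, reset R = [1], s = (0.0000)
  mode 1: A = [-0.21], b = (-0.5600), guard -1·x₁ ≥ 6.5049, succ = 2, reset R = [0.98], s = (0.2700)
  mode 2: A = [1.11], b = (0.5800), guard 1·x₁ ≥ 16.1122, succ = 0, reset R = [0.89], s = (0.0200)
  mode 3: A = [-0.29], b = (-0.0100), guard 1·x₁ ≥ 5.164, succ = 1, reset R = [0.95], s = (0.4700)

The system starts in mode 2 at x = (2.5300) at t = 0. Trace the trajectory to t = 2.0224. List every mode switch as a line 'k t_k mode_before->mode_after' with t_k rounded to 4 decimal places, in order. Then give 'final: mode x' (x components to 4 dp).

1 1.5275 2->0
final: 0 8.1669

Mode 2: guard c·x = 16.1122 hit at Δt = 1.5275 (t = 1.5275), x⁻ = (16.1122) → reset → x⁺ = (14.3599), jump to mode 0
Mode 0: flow for 0.4949 to horizon, guard not reached → x = (8.1669)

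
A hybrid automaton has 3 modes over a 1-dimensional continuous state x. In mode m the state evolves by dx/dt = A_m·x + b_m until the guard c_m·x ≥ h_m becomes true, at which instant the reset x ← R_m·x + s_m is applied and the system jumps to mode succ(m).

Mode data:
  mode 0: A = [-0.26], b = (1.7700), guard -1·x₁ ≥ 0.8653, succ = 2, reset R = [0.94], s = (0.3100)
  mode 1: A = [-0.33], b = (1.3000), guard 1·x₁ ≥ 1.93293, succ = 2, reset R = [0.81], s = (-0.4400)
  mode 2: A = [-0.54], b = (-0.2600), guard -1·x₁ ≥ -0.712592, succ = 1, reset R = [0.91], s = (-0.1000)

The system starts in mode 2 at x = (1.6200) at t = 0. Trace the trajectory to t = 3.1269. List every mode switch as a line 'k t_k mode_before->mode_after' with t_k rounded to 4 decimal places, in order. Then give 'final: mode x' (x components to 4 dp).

1 1.0468 2->1
2 2.6369 1->2
final: 2 0.7520

Mode 2: guard c·x = -0.7126 hit at Δt = 1.0468 (t = 1.0468), x⁻ = (0.7126) → reset → x⁺ = (0.5485), jump to mode 1
Mode 1: guard c·x = 1.9329 hit at Δt = 1.5901 (t = 2.6369), x⁻ = (1.9329) → reset → x⁺ = (1.1257), jump to mode 2
Mode 2: flow for 0.4900 to horizon, guard not reached → x = (0.7520)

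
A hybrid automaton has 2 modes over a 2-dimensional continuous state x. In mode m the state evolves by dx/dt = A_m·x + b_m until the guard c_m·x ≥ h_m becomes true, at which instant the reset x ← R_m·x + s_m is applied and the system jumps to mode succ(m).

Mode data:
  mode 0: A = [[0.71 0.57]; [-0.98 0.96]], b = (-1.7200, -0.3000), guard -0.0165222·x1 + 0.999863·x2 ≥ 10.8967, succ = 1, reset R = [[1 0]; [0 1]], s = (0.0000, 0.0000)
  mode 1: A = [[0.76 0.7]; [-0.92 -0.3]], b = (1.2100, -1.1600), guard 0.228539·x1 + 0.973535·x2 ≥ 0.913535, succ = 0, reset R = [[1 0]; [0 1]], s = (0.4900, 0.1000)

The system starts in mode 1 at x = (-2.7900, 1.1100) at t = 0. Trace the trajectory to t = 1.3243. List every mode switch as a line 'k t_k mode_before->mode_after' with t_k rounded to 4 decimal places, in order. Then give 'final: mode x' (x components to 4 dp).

Mode 1: guard c·x = 0.9135 hit at Δt = 0.4770 (t = 0.4770), x⁻ = (-2.7735, 1.5895) → reset → x⁺ = (-2.2835, 1.6895), jump to mode 0
Mode 0: flow for 0.8473 to horizon, guard not reached → x = (-3.6851, 7.3084)

1 0.4770 1->0
final: 0 -3.6851 7.3084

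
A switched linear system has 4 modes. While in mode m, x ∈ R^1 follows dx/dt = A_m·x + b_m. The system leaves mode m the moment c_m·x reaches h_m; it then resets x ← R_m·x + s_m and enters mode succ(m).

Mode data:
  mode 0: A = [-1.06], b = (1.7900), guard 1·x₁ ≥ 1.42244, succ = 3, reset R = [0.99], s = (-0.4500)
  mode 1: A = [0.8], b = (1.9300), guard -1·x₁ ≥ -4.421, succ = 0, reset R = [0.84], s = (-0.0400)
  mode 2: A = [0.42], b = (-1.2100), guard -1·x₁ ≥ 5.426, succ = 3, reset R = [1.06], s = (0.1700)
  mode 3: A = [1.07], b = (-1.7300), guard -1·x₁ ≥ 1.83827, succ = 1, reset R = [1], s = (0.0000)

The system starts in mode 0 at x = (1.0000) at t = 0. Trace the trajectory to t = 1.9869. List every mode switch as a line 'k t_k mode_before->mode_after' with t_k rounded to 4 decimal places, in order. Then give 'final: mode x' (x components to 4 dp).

1 0.8966 0->3
final: 3 -0.4981

Mode 0: guard c·x = 1.4224 hit at Δt = 0.8966 (t = 0.8966), x⁻ = (1.4224) → reset → x⁺ = (0.9582), jump to mode 3
Mode 3: flow for 1.0903 to horizon, guard not reached → x = (-0.4981)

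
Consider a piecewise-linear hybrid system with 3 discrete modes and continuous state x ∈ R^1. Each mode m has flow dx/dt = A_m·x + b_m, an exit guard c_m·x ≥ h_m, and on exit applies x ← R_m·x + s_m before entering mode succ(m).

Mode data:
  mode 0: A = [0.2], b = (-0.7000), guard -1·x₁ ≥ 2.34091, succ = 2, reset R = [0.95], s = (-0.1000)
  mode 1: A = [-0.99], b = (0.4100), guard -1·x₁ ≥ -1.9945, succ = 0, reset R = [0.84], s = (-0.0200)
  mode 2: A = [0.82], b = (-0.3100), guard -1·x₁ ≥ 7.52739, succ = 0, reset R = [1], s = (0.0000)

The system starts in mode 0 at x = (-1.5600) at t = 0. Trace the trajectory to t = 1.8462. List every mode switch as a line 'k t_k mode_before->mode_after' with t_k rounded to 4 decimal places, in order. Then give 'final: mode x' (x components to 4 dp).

1 0.7176 0->2
final: 2 -6.4389

Mode 0: guard c·x = 2.3409 hit at Δt = 0.7176 (t = 0.7176), x⁻ = (-2.3409) → reset → x⁺ = (-2.3239), jump to mode 2
Mode 2: flow for 1.1286 to horizon, guard not reached → x = (-6.4389)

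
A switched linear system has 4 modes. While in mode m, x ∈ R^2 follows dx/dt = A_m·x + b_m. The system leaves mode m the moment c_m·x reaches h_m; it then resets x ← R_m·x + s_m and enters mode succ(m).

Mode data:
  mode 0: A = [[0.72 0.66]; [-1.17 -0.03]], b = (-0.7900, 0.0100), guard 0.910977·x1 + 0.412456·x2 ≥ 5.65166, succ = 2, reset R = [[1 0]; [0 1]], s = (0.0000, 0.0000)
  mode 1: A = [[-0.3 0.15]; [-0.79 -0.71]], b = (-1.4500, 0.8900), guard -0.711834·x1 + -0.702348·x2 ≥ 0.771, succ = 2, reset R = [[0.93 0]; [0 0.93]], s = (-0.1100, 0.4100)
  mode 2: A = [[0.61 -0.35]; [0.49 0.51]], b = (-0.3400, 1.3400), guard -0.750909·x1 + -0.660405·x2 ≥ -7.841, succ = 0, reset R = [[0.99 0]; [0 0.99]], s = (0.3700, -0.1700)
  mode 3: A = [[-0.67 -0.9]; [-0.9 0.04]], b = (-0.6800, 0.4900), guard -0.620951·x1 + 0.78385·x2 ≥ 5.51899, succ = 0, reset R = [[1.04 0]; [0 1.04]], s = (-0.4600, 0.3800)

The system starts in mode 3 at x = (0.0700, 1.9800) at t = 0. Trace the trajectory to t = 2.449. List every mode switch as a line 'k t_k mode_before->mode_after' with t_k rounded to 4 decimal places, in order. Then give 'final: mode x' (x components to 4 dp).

1 1.3443 3->0
final: 0 -1.7035 8.8684

Mode 3: guard c·x = 5.5190 hit at Δt = 1.3443 (t = 1.3443), x⁻ = (-3.0932, 4.5905) → reset → x⁺ = (-3.6769, 5.1541), jump to mode 0
Mode 0: flow for 1.1047 to horizon, guard not reached → x = (-1.7035, 8.8684)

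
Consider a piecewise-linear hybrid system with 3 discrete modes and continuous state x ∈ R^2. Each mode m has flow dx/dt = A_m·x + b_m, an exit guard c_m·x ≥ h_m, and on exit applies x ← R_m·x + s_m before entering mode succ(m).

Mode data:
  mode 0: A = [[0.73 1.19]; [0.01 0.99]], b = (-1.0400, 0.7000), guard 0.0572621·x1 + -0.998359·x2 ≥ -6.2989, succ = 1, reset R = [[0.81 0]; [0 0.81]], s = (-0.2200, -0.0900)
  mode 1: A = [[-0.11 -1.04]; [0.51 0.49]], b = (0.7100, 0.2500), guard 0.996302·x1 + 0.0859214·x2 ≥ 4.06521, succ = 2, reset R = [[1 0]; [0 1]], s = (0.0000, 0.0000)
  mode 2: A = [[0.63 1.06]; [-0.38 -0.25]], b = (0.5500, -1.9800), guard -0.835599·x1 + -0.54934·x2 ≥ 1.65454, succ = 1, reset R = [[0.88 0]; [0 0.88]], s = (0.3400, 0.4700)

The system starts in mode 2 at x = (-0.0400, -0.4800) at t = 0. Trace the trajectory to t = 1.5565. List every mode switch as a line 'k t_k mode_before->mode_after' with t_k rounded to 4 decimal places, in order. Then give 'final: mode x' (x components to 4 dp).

1 0.8445 2->1
final: 1 1.0309 -1.2495

Mode 2: guard c·x = 1.6545 hit at Δt = 0.8445 (t = 0.8445), x⁻ = (-0.7897, -1.8106) → reset → x⁺ = (-0.3550, -1.1233), jump to mode 1
Mode 1: flow for 0.7120 to horizon, guard not reached → x = (1.0309, -1.2495)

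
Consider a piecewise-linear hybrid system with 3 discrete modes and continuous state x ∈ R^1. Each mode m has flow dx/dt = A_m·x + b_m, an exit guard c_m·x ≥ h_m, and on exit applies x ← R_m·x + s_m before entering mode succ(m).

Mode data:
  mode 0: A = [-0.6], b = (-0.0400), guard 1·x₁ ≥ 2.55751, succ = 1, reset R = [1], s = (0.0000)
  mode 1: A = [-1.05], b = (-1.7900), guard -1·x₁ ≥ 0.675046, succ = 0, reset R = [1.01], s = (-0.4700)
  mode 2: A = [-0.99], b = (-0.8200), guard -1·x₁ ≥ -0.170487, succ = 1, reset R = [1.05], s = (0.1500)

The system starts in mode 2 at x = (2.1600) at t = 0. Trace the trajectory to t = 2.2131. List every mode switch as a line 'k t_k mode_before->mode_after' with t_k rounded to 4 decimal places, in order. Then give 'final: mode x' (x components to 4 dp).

1 1.1070 2->1
2 1.7552 1->0
final: 0 -0.8911

Mode 2: guard c·x = -0.1705 hit at Δt = 1.1070 (t = 1.1070), x⁻ = (0.1705) → reset → x⁺ = (0.3290), jump to mode 1
Mode 1: guard c·x = 0.6750 hit at Δt = 0.6482 (t = 1.7552), x⁻ = (-0.6750) → reset → x⁺ = (-1.1518), jump to mode 0
Mode 0: flow for 0.4579 to horizon, guard not reached → x = (-0.8911)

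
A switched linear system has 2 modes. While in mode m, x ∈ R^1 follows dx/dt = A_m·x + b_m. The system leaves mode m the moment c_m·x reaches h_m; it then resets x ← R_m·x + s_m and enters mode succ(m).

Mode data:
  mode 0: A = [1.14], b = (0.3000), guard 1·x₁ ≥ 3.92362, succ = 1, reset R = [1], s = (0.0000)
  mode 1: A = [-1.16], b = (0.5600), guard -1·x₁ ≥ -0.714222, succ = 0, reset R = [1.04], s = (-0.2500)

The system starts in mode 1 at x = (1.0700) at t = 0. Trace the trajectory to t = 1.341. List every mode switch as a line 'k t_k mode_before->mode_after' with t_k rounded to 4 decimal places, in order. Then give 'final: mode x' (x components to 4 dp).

1 0.8026 1->0
final: 0 1.1334

Mode 1: guard c·x = -0.7142 hit at Δt = 0.8026 (t = 0.8026), x⁻ = (0.7142) → reset → x⁺ = (0.4928), jump to mode 0
Mode 0: flow for 0.5384 to horizon, guard not reached → x = (1.1334)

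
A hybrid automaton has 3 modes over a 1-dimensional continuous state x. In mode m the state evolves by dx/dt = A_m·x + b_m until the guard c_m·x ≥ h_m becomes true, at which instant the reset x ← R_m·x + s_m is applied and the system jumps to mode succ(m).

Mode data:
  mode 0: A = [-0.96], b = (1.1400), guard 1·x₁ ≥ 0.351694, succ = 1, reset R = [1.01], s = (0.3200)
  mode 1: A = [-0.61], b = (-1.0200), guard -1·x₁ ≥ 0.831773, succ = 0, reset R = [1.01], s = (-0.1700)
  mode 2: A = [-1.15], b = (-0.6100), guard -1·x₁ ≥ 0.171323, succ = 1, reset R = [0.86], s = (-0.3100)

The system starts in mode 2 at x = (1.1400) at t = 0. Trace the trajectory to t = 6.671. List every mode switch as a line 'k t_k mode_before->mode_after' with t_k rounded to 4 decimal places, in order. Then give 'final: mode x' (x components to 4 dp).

1 1.3367 2->1
2 1.9408 1->0
3 2.9478 0->1
4 4.6318 1->0
5 5.6388 0->1
final: 1 -0.4215

Mode 2: guard c·x = 0.1713 hit at Δt = 1.3367 (t = 1.3367), x⁻ = (-0.1713) → reset → x⁺ = (-0.4573), jump to mode 1
Mode 1: guard c·x = 0.8318 hit at Δt = 0.6041 (t = 1.9408), x⁻ = (-0.8318) → reset → x⁺ = (-1.0101), jump to mode 0
Mode 0: guard c·x = 0.3517 hit at Δt = 1.0070 (t = 2.9478), x⁻ = (0.3517) → reset → x⁺ = (0.6752), jump to mode 1
Mode 1: guard c·x = 0.8318 hit at Δt = 1.6840 (t = 4.6318), x⁻ = (-0.8318) → reset → x⁺ = (-1.0101), jump to mode 0
Mode 0: guard c·x = 0.3517 hit at Δt = 1.0070 (t = 5.6388), x⁻ = (0.3517) → reset → x⁺ = (0.6752), jump to mode 1
Mode 1: flow for 1.0322 to horizon, guard not reached → x = (-0.4215)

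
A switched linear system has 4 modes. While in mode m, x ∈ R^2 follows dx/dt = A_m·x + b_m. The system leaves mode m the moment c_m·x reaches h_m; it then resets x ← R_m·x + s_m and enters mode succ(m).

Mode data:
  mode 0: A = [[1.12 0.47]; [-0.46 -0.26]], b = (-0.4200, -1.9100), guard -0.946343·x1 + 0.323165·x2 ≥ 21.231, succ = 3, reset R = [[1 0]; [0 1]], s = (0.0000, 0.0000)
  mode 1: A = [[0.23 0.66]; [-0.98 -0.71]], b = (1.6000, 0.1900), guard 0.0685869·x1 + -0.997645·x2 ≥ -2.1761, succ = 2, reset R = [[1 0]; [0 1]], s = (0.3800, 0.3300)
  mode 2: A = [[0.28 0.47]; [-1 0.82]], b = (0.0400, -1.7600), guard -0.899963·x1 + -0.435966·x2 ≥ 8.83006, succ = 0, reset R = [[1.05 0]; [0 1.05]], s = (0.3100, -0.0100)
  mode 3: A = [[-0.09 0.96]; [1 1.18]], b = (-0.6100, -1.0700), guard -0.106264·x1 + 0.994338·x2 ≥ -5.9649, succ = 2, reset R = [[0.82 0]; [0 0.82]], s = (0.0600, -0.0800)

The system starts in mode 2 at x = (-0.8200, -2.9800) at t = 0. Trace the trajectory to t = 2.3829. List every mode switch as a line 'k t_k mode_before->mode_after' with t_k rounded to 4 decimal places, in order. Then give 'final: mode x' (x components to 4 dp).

1 1.4691 2->0
final: 0 -22.0476 -3.4573

Mode 2: guard c·x = 8.8301 hit at Δt = 1.4691 (t = 1.4691), x⁻ = (-5.8414, -8.1956) → reset → x⁺ = (-5.8235, -8.6153), jump to mode 0
Mode 0: flow for 0.9138 to horizon, guard not reached → x = (-22.0476, -3.4573)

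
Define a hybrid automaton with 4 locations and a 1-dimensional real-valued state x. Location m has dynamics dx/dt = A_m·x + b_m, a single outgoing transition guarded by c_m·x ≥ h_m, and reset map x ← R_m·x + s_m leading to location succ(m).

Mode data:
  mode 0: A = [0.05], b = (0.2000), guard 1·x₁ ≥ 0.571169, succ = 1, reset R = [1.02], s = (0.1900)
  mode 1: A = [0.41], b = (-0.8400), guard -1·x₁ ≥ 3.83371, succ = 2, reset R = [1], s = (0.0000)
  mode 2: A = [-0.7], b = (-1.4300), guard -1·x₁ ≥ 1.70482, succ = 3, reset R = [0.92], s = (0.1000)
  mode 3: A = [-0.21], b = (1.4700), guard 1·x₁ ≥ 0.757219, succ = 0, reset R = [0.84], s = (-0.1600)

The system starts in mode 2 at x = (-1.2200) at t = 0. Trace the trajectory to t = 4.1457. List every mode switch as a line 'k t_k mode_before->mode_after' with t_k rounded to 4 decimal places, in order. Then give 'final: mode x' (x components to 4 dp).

1 1.2709 2->3
2 2.7229 3->0
3 3.1434 0->1
final: 1 0.1240

Mode 2: guard c·x = 1.7048 hit at Δt = 1.2709 (t = 1.2709), x⁻ = (-1.7048) → reset → x⁺ = (-1.4684), jump to mode 3
Mode 3: guard c·x = 0.7572 hit at Δt = 1.4520 (t = 2.7229), x⁻ = (0.7572) → reset → x⁺ = (0.4761), jump to mode 0
Mode 0: guard c·x = 0.5712 hit at Δt = 0.4205 (t = 3.1434), x⁻ = (0.5712) → reset → x⁺ = (0.7726), jump to mode 1
Mode 1: flow for 1.0023 to horizon, guard not reached → x = (0.1240)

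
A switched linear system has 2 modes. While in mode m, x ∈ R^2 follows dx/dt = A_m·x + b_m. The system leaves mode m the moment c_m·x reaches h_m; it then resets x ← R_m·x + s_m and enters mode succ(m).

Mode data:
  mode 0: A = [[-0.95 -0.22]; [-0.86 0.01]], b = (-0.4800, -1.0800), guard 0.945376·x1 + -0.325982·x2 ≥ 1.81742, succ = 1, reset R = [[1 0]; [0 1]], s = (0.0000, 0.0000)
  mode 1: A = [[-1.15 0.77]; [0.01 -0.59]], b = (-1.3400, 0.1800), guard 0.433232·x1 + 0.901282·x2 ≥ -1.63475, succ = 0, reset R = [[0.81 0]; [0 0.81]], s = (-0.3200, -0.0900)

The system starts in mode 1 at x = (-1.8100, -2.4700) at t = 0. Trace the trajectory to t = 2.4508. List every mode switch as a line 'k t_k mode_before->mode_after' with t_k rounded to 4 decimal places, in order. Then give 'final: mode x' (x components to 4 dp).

1 1.5195 1->0
final: 0 -1.0122 -0.6595

Mode 1: guard c·x = -1.6347 hit at Δt = 1.5195 (t = 1.5195), x⁻ = (-2.0091, -0.8481) → reset → x⁺ = (-1.9473, -0.7769), jump to mode 0
Mode 0: flow for 0.9313 to horizon, guard not reached → x = (-1.0122, -0.6595)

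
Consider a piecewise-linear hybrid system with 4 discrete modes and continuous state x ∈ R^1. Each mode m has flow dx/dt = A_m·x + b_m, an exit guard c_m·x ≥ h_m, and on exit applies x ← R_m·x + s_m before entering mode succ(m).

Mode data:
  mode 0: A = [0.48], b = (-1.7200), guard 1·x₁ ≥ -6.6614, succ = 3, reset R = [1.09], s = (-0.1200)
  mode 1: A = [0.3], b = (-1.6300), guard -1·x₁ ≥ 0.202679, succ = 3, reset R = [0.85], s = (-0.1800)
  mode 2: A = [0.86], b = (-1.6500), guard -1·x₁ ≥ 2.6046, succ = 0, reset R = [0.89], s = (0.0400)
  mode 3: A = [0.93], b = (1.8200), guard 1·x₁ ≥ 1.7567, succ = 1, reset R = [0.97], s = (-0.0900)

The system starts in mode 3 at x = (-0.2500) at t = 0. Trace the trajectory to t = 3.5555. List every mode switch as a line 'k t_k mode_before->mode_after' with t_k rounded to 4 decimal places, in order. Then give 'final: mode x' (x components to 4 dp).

Mode 3: guard c·x = 1.7567 hit at Δt = 0.8358 (t = 0.8358), x⁻ = (1.7567) → reset → x⁺ = (1.6140), jump to mode 1
Mode 1: guard c·x = 0.2027 hit at Δt = 1.2970 (t = 2.1328), x⁻ = (-0.2027) → reset → x⁺ = (-0.3523), jump to mode 3
Mode 3: guard c·x = 1.7567 hit at Δt = 0.9022 (t = 3.0350), x⁻ = (1.7567) → reset → x⁺ = (1.6140), jump to mode 1
Mode 1: flow for 0.5205 to horizon, guard not reached → x = (0.9686)

1 0.8358 3->1
2 2.1328 1->3
3 3.0350 3->1
final: 1 0.9686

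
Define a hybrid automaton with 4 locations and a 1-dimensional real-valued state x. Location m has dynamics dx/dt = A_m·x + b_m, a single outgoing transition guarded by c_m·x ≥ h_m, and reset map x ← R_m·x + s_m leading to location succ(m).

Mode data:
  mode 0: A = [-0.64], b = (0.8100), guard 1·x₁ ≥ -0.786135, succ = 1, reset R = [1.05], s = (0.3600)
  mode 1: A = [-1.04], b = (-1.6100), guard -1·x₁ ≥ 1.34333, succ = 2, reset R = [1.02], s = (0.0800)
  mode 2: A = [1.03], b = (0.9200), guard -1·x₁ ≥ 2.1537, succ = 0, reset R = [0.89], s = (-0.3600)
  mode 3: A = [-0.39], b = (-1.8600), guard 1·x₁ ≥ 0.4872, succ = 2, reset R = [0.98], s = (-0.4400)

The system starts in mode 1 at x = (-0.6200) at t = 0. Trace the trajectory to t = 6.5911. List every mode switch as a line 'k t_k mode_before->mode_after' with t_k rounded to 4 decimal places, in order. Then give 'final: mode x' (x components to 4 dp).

Mode 1: guard c·x = 1.3433 hit at Δt = 1.4532 (t = 1.4532), x⁻ = (-1.3433) → reset → x⁺ = (-1.2902), jump to mode 2
Mode 2: guard c·x = 2.1537 hit at Δt = 1.1217 (t = 2.5749), x⁻ = (-2.1537) → reset → x⁺ = (-2.2768), jump to mode 0
Mode 0: guard c·x = -0.7861 hit at Δt = 0.8533 (t = 3.4282), x⁻ = (-0.7861) → reset → x⁺ = (-0.4654), jump to mode 1
Mode 1: guard c·x = 1.3433 hit at Δt = 1.6013 (t = 5.0295), x⁻ = (-1.3433) → reset → x⁺ = (-1.2902), jump to mode 2
Mode 2: guard c·x = 2.1537 hit at Δt = 1.1217 (t = 6.1512), x⁻ = (-2.1537) → reset → x⁺ = (-2.2768), jump to mode 0
Mode 0: flow for 0.4399 to horizon, guard not reached → x = (-1.4076)

1 1.4532 1->2
2 2.5749 2->0
3 3.4282 0->1
4 5.0295 1->2
5 6.1512 2->0
final: 0 -1.4076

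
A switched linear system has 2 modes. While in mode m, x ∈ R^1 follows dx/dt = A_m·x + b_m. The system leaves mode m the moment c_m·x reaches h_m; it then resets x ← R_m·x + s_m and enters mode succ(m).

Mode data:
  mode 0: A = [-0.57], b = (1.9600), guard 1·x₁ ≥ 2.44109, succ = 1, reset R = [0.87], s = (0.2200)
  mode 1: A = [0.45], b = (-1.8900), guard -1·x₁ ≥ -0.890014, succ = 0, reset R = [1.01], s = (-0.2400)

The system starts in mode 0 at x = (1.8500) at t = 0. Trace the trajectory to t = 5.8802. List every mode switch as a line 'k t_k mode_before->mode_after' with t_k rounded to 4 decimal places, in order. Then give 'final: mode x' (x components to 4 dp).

Mode 0: guard c·x = 2.4411 hit at Δt = 0.8164 (t = 0.8164), x⁻ = (2.4411) → reset → x⁺ = (2.3437), jump to mode 1
Mode 1: guard c·x = -0.8900 hit at Δt = 1.2853 (t = 2.1017), x⁻ = (0.8900) → reset → x⁺ = (0.6589), jump to mode 0
Mode 0: guard c·x = 2.4411 hit at Δt = 1.7980 (t = 3.8997), x⁻ = (2.4411) → reset → x⁺ = (2.3437), jump to mode 1
Mode 1: guard c·x = -0.8900 hit at Δt = 1.2853 (t = 5.1850), x⁻ = (0.8900) → reset → x⁺ = (0.6589), jump to mode 0
Mode 0: flow for 0.6952 to horizon, guard not reached → x = (1.5684)

1 0.8164 0->1
2 2.1017 1->0
3 3.8997 0->1
4 5.1850 1->0
final: 0 1.5684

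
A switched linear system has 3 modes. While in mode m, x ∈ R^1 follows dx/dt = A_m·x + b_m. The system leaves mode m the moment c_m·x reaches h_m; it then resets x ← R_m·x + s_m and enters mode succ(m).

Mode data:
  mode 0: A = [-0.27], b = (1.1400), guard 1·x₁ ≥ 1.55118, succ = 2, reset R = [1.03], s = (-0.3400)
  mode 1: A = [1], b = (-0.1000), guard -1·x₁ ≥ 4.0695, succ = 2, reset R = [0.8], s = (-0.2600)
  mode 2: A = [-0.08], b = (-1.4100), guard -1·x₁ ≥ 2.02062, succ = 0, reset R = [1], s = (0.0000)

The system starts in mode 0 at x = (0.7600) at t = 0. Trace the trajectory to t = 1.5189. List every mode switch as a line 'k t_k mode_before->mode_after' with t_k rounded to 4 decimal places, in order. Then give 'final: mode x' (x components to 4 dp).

Mode 0: guard c·x = 1.5512 hit at Δt = 0.9609 (t = 0.9609), x⁻ = (1.5512) → reset → x⁺ = (1.2577), jump to mode 2
Mode 2: flow for 0.5580 to horizon, guard not reached → x = (0.4333)

1 0.9609 0->2
final: 2 0.4333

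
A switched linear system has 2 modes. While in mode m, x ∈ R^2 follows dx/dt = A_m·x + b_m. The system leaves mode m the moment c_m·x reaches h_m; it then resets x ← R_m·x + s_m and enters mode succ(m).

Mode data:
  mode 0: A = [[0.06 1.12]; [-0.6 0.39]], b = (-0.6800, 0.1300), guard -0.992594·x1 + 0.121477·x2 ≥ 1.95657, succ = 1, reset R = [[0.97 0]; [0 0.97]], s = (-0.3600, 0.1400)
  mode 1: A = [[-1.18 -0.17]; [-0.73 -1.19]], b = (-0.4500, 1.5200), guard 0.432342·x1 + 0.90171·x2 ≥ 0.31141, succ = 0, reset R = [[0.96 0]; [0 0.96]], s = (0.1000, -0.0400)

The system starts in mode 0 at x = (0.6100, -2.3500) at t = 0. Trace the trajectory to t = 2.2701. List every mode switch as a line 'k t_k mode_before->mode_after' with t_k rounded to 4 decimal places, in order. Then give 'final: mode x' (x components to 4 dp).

1 0.7942 0->1
2 1.8370 1->0
final: 0 -0.7206 1.1932

Mode 0: guard c·x = 1.9566 hit at Δt = 0.7942 (t = 0.7942), x⁻ = (-2.2983, -2.6731) → reset → x⁺ = (-2.5894, -2.4529), jump to mode 1
Mode 1: guard c·x = 0.3114 hit at Δt = 1.0428 (t = 1.8370), x⁻ = (-1.0180, 0.8335) → reset → x⁺ = (-0.8773, 0.7601), jump to mode 0
Mode 0: flow for 0.4331 to horizon, guard not reached → x = (-0.7206, 1.1932)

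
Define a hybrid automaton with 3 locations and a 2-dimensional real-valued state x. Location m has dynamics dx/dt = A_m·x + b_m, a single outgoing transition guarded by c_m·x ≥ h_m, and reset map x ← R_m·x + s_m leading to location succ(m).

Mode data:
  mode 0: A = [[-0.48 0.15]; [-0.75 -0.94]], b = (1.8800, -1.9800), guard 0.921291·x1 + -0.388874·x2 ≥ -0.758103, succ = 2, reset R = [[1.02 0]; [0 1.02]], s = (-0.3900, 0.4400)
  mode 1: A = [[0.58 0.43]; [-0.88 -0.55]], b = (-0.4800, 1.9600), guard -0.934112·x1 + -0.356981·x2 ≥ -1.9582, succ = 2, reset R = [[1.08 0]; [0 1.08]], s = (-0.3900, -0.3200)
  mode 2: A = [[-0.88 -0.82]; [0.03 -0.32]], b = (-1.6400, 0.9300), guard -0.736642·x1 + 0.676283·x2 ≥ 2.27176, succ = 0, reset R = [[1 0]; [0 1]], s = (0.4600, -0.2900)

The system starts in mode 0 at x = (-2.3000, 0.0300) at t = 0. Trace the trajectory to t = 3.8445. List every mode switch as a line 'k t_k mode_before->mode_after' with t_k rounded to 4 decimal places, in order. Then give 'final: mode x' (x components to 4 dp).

1 0.5111 0->2
2 1.8286 2->0
3 2.1995 0->2
4 3.1076 2->0
5 3.4517 0->2
final: 2 -1.5625 0.9725

Mode 0: guard c·x = -0.7581 hit at Δt = 0.5111 (t = 0.5111), x⁻ = (-0.9558, -0.3148) → reset → x⁺ = (-1.3649, 0.1189), jump to mode 2
Mode 2: guard c·x = 2.2718 hit at Δt = 1.3175 (t = 1.8286), x⁻ = (-2.1472, 1.0204) → reset → x⁺ = (-1.6872, 0.7304), jump to mode 0
Mode 0: guard c·x = -0.7581 hit at Δt = 0.3709 (t = 2.1995), x⁻ = (-0.7505, 0.1714) → reset → x⁺ = (-1.1555, 0.6148), jump to mode 2
Mode 2: guard c·x = 2.2718 hit at Δt = 0.9081 (t = 3.1076), x⁻ = (-2.0245, 1.1540) → reset → x⁺ = (-1.5645, 0.8640), jump to mode 0
Mode 0: guard c·x = -0.7581 hit at Δt = 0.3442 (t = 3.4517), x⁻ = (-0.7027, 0.2847) → reset → x⁺ = (-1.1068, 0.7304), jump to mode 2
Mode 2: flow for 0.3928 to horizon, guard not reached → x = (-1.5625, 0.9725)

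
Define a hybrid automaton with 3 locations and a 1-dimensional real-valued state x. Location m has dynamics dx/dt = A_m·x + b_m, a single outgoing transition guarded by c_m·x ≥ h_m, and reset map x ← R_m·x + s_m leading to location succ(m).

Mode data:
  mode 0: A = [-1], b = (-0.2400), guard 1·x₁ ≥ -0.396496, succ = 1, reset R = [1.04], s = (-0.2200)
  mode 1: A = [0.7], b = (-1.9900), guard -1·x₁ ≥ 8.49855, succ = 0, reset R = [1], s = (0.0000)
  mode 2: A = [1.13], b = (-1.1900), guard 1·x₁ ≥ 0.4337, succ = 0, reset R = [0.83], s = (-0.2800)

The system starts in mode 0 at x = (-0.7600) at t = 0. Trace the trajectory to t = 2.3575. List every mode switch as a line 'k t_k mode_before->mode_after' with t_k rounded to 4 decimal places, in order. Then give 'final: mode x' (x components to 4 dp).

Mode 0: guard c·x = -0.3965 hit at Δt = 1.2008 (t = 1.2008), x⁻ = (-0.3965) → reset → x⁺ = (-0.6324), jump to mode 1
Mode 1: flow for 1.1567 to horizon, guard not reached → x = (-4.9667)

1 1.2008 0->1
final: 1 -4.9667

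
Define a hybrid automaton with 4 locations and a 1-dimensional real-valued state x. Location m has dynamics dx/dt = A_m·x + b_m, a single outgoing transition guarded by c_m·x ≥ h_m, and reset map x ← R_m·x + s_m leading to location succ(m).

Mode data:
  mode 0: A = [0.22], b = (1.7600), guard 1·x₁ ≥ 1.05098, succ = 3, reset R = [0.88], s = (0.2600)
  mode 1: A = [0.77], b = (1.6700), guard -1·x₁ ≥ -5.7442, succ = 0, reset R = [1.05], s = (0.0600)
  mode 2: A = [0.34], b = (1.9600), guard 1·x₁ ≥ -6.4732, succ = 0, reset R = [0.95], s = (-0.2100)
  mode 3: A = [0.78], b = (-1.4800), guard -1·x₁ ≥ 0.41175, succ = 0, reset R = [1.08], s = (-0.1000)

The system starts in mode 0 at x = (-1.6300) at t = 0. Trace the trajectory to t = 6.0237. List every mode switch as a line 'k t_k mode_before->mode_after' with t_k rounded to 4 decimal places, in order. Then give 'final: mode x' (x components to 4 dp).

1 1.5967 0->3
2 3.1041 3->0
3 3.9857 0->3
4 5.4931 3->0
final: 0 0.3785

Mode 0: guard c·x = 1.0510 hit at Δt = 1.5967 (t = 1.5967), x⁻ = (1.0510) → reset → x⁺ = (1.1849), jump to mode 3
Mode 3: guard c·x = 0.4118 hit at Δt = 1.5074 (t = 3.1041), x⁻ = (-0.4118) → reset → x⁺ = (-0.5447), jump to mode 0
Mode 0: guard c·x = 1.0510 hit at Δt = 0.8816 (t = 3.9857), x⁻ = (1.0510) → reset → x⁺ = (1.1849), jump to mode 3
Mode 3: guard c·x = 0.4118 hit at Δt = 1.5074 (t = 5.4931), x⁻ = (-0.4118) → reset → x⁺ = (-0.5447), jump to mode 0
Mode 0: flow for 0.5306 to horizon, guard not reached → x = (0.3785)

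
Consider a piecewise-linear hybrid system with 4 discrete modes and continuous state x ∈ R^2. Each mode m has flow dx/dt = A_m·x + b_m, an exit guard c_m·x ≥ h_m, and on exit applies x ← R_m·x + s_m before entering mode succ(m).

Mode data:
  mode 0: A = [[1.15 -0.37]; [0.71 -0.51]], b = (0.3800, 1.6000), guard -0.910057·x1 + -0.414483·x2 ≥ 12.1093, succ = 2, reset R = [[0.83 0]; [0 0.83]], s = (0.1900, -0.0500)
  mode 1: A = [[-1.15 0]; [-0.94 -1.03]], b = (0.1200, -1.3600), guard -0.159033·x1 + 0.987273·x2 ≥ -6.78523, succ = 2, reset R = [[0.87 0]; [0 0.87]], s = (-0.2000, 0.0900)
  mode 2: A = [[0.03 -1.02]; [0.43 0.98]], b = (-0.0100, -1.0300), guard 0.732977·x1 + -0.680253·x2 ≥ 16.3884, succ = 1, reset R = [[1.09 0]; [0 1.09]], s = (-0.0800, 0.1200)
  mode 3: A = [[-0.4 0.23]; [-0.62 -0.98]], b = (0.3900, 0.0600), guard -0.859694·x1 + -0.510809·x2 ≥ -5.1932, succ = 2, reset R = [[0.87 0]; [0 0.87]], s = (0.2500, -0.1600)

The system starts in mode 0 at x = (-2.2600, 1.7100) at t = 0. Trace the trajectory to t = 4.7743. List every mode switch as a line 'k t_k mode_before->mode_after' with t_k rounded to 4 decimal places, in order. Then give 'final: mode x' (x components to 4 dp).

Mode 0: guard c·x = 12.1093 hit at Δt = 1.4949 (t = 1.4949), x⁻ = (-12.1831, -2.4657) → reset → x⁺ = (-9.9220, -2.0965), jump to mode 2
Mode 2: guard c·x = 16.3884 hit at Δt = 1.4036 (t = 2.8985), x⁻ = (3.7327, -20.0696) → reset → x⁺ = (3.9886, -21.7559), jump to mode 1
Mode 1: guard c·x = -6.7852 hit at Δt = 1.5158 (t = 4.4143), x⁻ = (0.7840, -6.7464) → reset → x⁺ = (0.4820, -5.7794), jump to mode 2
Mode 2: flow for 0.3600 to horizon, guard not reached → x = (3.0786, -8.3677)

1 1.4949 0->2
2 2.8985 2->1
3 4.4143 1->2
final: 2 3.0786 -8.3677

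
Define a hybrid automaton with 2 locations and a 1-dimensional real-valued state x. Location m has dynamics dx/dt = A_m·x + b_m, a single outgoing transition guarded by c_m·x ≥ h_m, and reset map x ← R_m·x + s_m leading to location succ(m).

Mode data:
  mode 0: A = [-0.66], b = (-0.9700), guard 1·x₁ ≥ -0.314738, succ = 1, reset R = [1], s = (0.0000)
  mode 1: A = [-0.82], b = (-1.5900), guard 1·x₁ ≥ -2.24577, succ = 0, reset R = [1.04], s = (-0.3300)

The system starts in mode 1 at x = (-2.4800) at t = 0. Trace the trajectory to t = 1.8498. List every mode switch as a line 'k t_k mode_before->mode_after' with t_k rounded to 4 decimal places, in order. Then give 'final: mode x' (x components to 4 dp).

Mode 1: guard c·x = -2.2458 hit at Δt = 0.6919 (t = 0.6919), x⁻ = (-2.2458) → reset → x⁺ = (-2.6656), jump to mode 0
Mode 0: flow for 1.1579 to horizon, guard not reached → x = (-2.0266)

1 0.6919 1->0
final: 0 -2.0266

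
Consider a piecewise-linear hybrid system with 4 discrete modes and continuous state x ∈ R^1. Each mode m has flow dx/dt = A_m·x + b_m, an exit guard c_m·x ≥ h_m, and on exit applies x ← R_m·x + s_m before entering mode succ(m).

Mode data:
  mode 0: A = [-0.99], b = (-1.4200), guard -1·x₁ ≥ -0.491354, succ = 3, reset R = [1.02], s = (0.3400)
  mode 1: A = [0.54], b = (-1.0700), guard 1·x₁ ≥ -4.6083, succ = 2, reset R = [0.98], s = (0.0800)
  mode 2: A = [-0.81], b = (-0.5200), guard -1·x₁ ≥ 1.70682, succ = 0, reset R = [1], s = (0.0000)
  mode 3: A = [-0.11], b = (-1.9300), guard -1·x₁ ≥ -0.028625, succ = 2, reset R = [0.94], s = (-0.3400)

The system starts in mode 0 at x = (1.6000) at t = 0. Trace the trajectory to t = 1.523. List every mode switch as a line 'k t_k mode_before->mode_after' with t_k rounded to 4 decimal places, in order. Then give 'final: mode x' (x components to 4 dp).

Mode 0: guard c·x = -0.4914 hit at Δt = 0.4593 (t = 0.4593), x⁻ = (0.4914) → reset → x⁺ = (0.8412), jump to mode 3
Mode 3: guard c·x = -0.0286 hit at Δt = 0.4109 (t = 0.8702), x⁻ = (0.0286) → reset → x⁺ = (-0.3131), jump to mode 2
Mode 2: flow for 0.6528 to horizon, guard not reached → x = (-0.4482)

1 0.4593 0->3
2 0.8702 3->2
final: 2 -0.4482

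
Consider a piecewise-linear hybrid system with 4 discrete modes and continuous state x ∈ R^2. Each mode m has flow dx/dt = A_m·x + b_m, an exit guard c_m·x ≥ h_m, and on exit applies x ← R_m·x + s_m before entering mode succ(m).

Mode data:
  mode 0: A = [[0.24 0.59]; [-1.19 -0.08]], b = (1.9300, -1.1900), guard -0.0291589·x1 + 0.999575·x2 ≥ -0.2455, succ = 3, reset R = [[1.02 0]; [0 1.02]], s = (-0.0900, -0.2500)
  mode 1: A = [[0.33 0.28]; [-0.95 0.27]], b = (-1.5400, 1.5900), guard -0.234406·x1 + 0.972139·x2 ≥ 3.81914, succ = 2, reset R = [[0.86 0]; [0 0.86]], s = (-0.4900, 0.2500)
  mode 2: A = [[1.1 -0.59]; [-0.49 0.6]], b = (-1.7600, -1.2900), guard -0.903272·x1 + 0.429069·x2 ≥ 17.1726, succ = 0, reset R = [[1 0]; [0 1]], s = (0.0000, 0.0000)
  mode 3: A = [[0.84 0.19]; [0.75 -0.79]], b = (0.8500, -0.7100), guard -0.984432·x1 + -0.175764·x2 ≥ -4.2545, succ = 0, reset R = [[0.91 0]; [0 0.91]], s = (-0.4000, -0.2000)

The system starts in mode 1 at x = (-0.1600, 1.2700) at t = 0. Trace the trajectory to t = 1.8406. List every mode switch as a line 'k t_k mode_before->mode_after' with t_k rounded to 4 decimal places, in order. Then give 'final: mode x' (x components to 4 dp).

1 0.8438 1->2
final: 2 -12.3967 7.9100

Mode 1: guard c·x = 3.8191 hit at Δt = 0.8438 (t = 0.8438), x⁻ = (-1.0815, 3.6678) → reset → x⁺ = (-1.4201, 3.4043), jump to mode 2
Mode 2: flow for 0.9968 to horizon, guard not reached → x = (-12.3967, 7.9100)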